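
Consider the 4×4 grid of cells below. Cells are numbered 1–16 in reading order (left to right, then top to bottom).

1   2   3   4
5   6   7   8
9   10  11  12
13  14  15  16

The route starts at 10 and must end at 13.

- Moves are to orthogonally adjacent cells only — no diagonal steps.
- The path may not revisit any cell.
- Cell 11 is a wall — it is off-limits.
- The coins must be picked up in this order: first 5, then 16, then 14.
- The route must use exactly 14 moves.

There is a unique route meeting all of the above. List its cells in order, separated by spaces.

The waypoints must appear in the order 5, 16, 14, with no cell reused.
Route from 10: left 1 to 9, up 2 to 1, right 1 to 2, down 1 to 6, right 1 to 7, up 1 to 3, right 1 to 4, down 3 to 16, left 3 to 13 — 14 moves in all.
Check: order respected (5 at step 2, 16 at step 11, 14 at step 13); 14 moves as required.

10 9 5 1 2 6 7 3 4 8 12 16 15 14 13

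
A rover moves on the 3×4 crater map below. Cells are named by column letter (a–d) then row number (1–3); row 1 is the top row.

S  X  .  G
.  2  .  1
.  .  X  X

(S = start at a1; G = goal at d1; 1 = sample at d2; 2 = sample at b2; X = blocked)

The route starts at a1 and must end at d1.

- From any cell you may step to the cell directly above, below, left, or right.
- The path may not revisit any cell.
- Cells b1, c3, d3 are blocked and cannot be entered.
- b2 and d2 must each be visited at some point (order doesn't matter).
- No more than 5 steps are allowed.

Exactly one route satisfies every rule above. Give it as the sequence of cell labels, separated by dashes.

The budget equals the shortest possible length, so every move has to be on a shortest route through the required cells.
Route from a1: down to a2, 3× right (reaching d2), up to d1 — 5 moves in all.
Check: all required cells visited; 5 ≤ 5 moves.

a1 - a2 - b2 - c2 - d2 - d1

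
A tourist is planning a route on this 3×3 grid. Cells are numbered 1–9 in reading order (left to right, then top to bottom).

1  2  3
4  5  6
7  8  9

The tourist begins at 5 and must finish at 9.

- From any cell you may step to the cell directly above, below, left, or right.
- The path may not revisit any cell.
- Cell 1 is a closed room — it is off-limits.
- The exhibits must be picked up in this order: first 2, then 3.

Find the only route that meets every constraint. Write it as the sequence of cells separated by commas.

The waypoints must appear in the order 2, 3, with no cell reused.
Route from 5: up to 2, right to 3, 2× down (reaching 9) — 4 moves in all.
Check: order respected (2 at step 1, 3 at step 2).

5, 2, 3, 6, 9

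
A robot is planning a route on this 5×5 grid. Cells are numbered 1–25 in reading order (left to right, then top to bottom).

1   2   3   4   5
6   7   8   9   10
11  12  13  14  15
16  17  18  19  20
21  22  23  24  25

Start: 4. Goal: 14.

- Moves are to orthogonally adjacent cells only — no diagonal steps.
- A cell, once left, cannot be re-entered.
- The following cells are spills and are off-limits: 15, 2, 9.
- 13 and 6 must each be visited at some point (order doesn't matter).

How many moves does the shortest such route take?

Any route passes through 13 and 6 in some order between 4 and 14. Summing Manhattan distances along each leg and taking the cheapest ordering (4 → 6 → 13 → 14) gives a lower bound of 4 + 3 + 1 = 8 moves.
A route of 8 moves achieves this: 4 → 3 → 8 → 7 → 6 → 11 → 12 → 13 → 14.
Since 8 matches the lower bound, it is optimal.

8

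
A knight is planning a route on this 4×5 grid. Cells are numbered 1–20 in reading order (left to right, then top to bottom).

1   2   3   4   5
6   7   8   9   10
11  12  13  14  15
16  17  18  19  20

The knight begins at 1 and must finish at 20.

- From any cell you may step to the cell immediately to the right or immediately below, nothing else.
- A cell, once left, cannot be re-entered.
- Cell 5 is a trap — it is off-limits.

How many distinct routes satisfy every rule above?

A right/down-only route from 1 to 20 makes exactly 3 down-moves and 4 right-moves in some order.
With no other constraints that would be C(7,3) = 35 routes.
Subtract routes through each blocked cell (inclusion–exclusion for overlaps): − through 5: 1 → 34.
That gives 34 routes.

34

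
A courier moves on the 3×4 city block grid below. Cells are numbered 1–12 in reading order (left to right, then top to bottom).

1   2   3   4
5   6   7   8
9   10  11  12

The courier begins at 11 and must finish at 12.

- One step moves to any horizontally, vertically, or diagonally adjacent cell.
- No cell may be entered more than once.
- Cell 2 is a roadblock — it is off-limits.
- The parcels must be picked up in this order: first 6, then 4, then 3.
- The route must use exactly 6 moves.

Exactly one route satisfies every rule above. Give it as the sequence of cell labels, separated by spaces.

11 6 7 4 3 8 12

The waypoints must appear in the order 6, 4, 3, with no cell reused.
Route from 11: up-left 1 to 6, right 1 to 7, up-right 1 to 4, left 1 to 3, down-right 1 to 8, down 1 to 12 — 6 moves in all.
Check: order respected (6 at step 1, 4 at step 3, 3 at step 4); 6 moves as required.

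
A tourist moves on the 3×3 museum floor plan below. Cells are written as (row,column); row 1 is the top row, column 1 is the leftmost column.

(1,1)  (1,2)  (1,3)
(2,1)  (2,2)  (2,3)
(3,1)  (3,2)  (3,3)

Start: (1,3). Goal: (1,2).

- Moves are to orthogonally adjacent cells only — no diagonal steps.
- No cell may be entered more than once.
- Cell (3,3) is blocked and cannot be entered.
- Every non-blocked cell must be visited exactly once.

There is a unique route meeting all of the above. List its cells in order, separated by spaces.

(1,3) (2,3) (2,2) (3,2) (3,1) (2,1) (1,1) (1,2)

Need to visit all 8 open cells exactly once, starting at (1,3) and ending at (1,2).
Cell (1,1) has only two open neighbours ((2,1) and (1,2)), so the path must pass straight through it: one of those is the cell it's entered from and the other is where it exits.
Route from (1,3): down to (2,3), left to (2,2), down to (3,2), left to (3,1), 2× up (reaching (1,1)), right to (1,2) — 7 moves in all.
Check: all 8 open cells covered.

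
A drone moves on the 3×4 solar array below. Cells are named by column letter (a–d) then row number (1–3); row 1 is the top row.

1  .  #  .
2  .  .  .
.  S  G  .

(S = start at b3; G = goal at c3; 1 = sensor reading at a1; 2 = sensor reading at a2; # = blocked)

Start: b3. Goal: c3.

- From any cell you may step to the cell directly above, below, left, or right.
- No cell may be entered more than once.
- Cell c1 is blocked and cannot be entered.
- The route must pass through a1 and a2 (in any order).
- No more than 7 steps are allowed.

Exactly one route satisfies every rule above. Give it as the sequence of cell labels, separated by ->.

The 7-move cap with required stops at a1, a2 leaves no slack for detours.
Route from b3: left to a3, 2× up (reaching a1), right to b1, down to b2, right to c2, down to c3 — 7 moves in all.
Check: all required cells visited; 7 ≤ 7 moves.

b3 -> a3 -> a2 -> a1 -> b1 -> b2 -> c2 -> c3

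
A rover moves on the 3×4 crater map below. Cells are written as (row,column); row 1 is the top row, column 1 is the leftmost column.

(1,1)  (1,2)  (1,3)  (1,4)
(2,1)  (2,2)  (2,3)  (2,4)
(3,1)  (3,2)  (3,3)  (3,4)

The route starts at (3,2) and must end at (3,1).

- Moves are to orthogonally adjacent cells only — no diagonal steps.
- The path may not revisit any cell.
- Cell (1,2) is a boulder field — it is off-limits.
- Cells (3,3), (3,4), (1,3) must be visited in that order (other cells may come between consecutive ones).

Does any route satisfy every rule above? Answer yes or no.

yes

One route that works: (3,2) → (3,3) → (3,4) → (2,4) → (1,4) → (1,3) → (2,3) → (2,2) → (2,1) → (3,1).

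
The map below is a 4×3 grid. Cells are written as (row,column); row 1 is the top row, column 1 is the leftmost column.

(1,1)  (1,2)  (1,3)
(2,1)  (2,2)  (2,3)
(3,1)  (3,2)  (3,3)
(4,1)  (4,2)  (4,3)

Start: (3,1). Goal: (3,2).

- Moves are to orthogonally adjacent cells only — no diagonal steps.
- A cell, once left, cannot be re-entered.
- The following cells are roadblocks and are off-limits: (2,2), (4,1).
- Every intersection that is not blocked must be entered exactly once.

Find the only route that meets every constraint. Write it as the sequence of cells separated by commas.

Need to visit all 10 open cells exactly once, starting at (3,1) and ending at (3,2).
Cell (1,3) has only two open neighbours ((2,3) and (1,2)), so the path must pass straight through it: one of those is the cell it's entered from and the other is where it exits.
Route from (3,1): up 2 to (1,1), right 2 to (1,3), down 3 to (4,3), left 1 to (4,2), up 1 to (3,2) — 9 moves in all.
Check: all 10 open cells covered.

(3,1), (2,1), (1,1), (1,2), (1,3), (2,3), (3,3), (4,3), (4,2), (3,2)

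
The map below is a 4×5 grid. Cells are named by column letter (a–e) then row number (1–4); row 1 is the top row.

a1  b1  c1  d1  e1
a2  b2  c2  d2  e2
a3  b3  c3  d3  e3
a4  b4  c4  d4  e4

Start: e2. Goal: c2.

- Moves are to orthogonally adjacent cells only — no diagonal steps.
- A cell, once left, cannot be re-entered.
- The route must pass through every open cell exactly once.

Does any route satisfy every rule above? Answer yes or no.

Colour the cells like a checkerboard: each orthogonal step flips colour, so a Hamiltonian route alternates colours. Here there are 10 cells of one colour and 10 of the other, with start on the same colour as the goal — the counts and endpoints can't be arranged into an alternating sequence of length 20, so no Hamiltonian route exists.

no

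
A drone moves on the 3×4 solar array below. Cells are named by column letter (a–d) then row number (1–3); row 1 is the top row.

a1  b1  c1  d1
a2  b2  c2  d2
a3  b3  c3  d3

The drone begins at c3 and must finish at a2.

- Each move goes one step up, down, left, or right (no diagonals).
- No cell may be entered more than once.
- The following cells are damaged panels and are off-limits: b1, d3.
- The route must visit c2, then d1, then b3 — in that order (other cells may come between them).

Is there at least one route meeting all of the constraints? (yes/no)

no

Even ignoring the required order, no revisit-free route from c3 to a2 manages to pass through all of c2, d1, and b3: branching out from c3, every path either misses one of them or, having collected them, can no longer reach a2 without re-entering a cell.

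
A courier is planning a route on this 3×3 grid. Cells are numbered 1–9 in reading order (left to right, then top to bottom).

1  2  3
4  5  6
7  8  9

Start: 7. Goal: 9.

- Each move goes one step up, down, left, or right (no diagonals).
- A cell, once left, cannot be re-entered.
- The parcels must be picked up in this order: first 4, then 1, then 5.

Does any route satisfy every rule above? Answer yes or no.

yes

One route that works: 7 → 4 → 1 → 2 → 5 → 8 → 9.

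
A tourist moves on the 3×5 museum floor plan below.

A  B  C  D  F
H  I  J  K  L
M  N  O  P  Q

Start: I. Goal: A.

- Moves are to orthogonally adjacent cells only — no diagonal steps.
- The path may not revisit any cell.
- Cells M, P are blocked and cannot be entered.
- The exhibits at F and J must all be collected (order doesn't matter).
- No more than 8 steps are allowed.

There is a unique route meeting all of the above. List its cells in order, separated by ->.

Any route must reach F and J and still end at A within 8 moves, so the order of the required stops is forced.
Route from I: 3× right (reaching L), up to F, 4× left (reaching A) — 8 moves in all.
Check: all required cells visited; 8 ≤ 8 moves.

I -> J -> K -> L -> F -> D -> C -> B -> A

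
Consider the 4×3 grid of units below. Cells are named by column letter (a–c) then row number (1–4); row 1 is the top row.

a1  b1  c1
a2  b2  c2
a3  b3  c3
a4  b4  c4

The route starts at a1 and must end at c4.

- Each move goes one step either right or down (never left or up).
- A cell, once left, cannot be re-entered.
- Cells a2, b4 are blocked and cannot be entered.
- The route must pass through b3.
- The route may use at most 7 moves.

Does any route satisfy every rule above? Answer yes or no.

yes

One route that works: a1 → b1 → b2 → b3 → c3 → c4.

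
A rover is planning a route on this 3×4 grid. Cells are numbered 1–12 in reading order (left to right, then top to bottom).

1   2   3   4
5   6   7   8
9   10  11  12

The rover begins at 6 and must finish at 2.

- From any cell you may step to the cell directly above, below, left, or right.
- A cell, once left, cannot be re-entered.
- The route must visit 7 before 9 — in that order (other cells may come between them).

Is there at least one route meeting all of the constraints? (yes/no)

One route that works: 6 → 7 → 11 → 10 → 9 → 5 → 1 → 2.

yes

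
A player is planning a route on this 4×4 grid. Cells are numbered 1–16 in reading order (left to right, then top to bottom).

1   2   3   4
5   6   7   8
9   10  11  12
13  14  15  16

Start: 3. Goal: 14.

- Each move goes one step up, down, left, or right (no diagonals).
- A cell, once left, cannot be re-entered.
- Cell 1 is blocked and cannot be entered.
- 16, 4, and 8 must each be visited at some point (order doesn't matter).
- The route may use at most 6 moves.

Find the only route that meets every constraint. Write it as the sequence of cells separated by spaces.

The budget equals the shortest possible length, so every move has to be on a shortest route through the required cells.
Route from 3: right 1 to 4, down 3 to 16, left 2 to 14 — 6 moves in all.
Check: all required cells visited; 6 ≤ 6 moves.

3 4 8 12 16 15 14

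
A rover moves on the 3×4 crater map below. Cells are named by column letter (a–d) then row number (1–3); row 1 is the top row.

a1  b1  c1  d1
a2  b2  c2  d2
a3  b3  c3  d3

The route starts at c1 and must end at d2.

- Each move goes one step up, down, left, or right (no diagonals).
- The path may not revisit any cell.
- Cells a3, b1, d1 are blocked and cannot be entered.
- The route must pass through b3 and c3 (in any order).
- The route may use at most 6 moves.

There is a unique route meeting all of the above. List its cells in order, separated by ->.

The budget equals the shortest possible length, so every move has to be on a shortest route through the required cells.
Route from c1: down to c2, left to b2, down to b3, 2× right (reaching d3), up to d2 — 6 moves in all.
Check: all required cells visited; 6 ≤ 6 moves.

c1 -> c2 -> b2 -> b3 -> c3 -> d3 -> d2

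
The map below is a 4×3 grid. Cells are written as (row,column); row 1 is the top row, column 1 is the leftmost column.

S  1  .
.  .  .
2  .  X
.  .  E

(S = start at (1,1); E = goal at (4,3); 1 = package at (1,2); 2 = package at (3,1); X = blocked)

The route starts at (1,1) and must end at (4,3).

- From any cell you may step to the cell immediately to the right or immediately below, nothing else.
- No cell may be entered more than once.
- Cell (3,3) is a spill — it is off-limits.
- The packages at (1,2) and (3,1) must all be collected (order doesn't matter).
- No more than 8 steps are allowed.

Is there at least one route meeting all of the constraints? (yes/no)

(3,1) is below but to the left of (1,2): going (1,2) → (3,1) would need a leftward move and (3,1) → (1,2) an upward move, so no right/down-only route can visit both required cells.

no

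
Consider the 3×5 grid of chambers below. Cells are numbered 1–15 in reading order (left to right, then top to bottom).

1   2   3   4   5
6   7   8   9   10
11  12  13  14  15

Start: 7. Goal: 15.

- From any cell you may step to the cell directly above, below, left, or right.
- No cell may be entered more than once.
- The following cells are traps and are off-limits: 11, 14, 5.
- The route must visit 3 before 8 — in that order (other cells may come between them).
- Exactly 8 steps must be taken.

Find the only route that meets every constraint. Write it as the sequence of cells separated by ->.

The waypoints must appear in the order 3, 8, with no cell reused.
Route from 7: left to 6, up to 1, 2× right (reaching 3), down to 8, 2× right (reaching 10), down to 15 — 8 moves in all.
Check: order respected (3 at step 4, 8 at step 5); 8 moves as required.

7 -> 6 -> 1 -> 2 -> 3 -> 8 -> 9 -> 10 -> 15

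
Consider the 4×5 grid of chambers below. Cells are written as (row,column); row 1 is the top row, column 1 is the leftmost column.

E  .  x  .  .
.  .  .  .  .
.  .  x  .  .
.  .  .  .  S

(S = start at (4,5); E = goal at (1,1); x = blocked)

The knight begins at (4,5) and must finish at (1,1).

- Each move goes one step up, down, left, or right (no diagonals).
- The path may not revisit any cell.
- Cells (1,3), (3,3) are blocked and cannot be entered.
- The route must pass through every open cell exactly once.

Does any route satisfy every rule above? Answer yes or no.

no

Colour the cells like a checkerboard: each orthogonal step flips colour, so a Hamiltonian route alternates colours. Here there are 8 cells of one colour and 10 of the other, with start on the opposite colour to the goal — the counts and endpoints can't be arranged into an alternating sequence of length 18, so no Hamiltonian route exists.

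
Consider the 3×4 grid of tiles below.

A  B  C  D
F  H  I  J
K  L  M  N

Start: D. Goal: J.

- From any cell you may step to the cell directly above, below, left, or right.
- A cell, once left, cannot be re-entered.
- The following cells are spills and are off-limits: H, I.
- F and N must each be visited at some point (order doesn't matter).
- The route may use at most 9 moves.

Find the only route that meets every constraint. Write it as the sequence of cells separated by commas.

D, C, B, A, F, K, L, M, N, J

The budget equals the shortest possible length, so every move has to be on a shortest route through the required cells.
Route from D: left 3 to A, down 2 to K, right 3 to N, up 1 to J — 9 moves in all.
Check: all required cells visited; 9 ≤ 9 moves.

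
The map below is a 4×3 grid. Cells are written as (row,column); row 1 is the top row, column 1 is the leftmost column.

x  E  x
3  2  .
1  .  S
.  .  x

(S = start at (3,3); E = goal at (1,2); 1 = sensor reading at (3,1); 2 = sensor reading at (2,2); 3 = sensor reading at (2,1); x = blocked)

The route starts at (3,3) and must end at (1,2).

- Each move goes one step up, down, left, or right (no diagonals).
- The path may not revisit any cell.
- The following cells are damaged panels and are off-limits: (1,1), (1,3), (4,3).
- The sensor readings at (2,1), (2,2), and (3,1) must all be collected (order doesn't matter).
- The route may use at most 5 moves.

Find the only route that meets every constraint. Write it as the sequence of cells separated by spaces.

The budget equals the shortest possible length, so every move has to be on a shortest route through the required cells.
Route from (3,3): 2× left (reaching (3,1)), up to (2,1), right to (2,2), up to (1,2) — 5 moves in all.
Check: all required cells visited; 5 ≤ 5 moves.

(3,3) (3,2) (3,1) (2,1) (2,2) (1,2)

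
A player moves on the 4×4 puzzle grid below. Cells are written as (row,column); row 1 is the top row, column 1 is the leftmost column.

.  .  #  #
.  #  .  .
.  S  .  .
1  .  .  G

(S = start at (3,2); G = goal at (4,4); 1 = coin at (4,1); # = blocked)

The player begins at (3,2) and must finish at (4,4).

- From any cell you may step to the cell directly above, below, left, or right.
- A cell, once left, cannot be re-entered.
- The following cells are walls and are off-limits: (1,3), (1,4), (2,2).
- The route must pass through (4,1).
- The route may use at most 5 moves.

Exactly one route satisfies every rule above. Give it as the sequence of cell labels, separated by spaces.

The budget equals the shortest possible length, so every move has to be on a shortest route through the required cells.
Route from (3,2): left to (3,1), down to (4,1), 3× right (reaching (4,4)) — 5 moves in all.
Check: all required cells visited; 5 ≤ 5 moves.

(3,2) (3,1) (4,1) (4,2) (4,3) (4,4)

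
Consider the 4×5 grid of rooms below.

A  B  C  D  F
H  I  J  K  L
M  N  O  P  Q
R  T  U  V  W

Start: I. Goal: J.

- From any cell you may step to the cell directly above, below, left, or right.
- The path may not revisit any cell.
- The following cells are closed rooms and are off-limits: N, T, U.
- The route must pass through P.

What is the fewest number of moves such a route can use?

7

Any route passes through P somewhere between I and J. Summing Manhattan distances along the two legs (I → P → J) gives a lower bound of 3 + 2 = 5 moves.
The shortest route satisfying every rule uses 7 moves: I → B → C → D → K → P → O → J.
The bound of 5 isn't tight here; checking systematically, no route of length 5 through 6 satisfies every constraint, so 7 is the minimum.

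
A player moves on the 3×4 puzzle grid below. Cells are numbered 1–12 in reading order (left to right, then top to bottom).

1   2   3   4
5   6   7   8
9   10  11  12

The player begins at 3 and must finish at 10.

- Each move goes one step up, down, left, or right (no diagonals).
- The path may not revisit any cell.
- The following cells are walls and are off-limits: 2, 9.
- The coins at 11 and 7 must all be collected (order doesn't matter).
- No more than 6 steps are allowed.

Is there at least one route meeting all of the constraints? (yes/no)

yes

One route that works: 3 → 7 → 11 → 10.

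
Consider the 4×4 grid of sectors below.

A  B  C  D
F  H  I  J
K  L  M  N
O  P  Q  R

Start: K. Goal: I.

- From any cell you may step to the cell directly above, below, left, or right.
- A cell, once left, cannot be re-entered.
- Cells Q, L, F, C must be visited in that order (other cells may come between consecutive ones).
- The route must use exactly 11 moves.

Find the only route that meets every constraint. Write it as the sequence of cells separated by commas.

K, O, P, Q, M, L, H, F, A, B, C, I

The waypoints must appear in the order Q, L, F, C, with no cell reused.
Route from K: down to O, 2× right (reaching Q), up to M, left to L, up to H, left to F, up to A, 2× right (reaching C), down to I — 11 moves in all.
Check: order respected (Q at step 3, L at step 5, F at step 7, C at step 10); 11 moves as required.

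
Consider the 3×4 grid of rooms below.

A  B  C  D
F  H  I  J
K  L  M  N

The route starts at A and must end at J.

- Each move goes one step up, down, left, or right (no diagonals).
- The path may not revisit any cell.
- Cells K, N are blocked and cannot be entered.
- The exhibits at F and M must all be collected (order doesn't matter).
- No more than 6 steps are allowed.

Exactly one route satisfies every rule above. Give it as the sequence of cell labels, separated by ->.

A -> F -> H -> L -> M -> I -> J

The budget equals the shortest possible length, so every move has to be on a shortest route through the required cells.
Route from A: down 1 to F, right 1 to H, down 1 to L, right 1 to M, up 1 to I, right 1 to J — 6 moves in all.
Check: all required cells visited; 6 ≤ 6 moves.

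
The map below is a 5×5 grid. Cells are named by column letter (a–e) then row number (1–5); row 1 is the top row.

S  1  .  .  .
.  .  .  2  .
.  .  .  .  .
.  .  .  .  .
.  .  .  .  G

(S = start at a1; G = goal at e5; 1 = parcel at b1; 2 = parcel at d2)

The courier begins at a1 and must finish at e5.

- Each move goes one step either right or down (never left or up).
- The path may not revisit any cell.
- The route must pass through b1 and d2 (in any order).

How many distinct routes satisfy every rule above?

A right/down-only route from a1 to e5 makes exactly 4 down-moves and 4 right-moves in some order.
With no other constraints that would be C(8,4) = 70 routes.
A monotone route can only reach the required cells in the order b1, d2, so split there and multiply the segment counts: a1→b1: 1; b1→d2: 3; d2→e5: 4; product = 12.
That gives 12 routes.

12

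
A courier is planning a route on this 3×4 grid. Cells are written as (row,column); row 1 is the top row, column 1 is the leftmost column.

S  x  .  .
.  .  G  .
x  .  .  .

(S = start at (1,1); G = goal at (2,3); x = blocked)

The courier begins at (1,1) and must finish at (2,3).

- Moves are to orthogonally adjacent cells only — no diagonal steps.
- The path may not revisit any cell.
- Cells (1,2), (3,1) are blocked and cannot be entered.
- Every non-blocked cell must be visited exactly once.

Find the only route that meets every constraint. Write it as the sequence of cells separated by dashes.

(1,1) - (2,1) - (2,2) - (3,2) - (3,3) - (3,4) - (2,4) - (1,4) - (1,3) - (2,3)

Need to visit all 10 open cells exactly once, starting at (1,1) and ending at (2,3).
Route from (1,1): down 1 to (2,1), right 1 to (2,2), down 1 to (3,2), right 2 to (3,4), up 2 to (1,4), left 1 to (1,3), down 1 to (2,3) — 9 moves in all.
Check: all 10 open cells covered.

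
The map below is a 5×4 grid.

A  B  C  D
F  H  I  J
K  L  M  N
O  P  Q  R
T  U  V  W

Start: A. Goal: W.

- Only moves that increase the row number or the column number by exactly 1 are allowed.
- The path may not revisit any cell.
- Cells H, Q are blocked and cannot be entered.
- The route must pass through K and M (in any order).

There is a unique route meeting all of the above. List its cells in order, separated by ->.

Moves only go right or down, so the column and row indices never decrease.
Route from A: down 2 to K, right 3 to N, down 2 to W — 7 moves in all.
Check: all required cells visited.

A -> F -> K -> L -> M -> N -> R -> W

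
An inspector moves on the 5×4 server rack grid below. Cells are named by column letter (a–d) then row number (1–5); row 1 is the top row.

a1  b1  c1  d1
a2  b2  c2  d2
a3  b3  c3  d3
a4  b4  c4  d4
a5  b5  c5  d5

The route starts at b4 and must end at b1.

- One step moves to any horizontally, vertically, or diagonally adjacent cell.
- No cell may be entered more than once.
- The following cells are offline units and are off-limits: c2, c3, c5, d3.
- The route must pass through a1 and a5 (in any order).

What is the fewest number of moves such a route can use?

6

Any route passes through a1 and a5 in some order between b4 and b1. Summing Chebyshev distances along each leg and taking the cheapest ordering (b4 → a5 → a1 → b1) gives a lower bound of 1 + 4 + 1 = 6 moves.
A route of 6 moves achieves this: b4 → a5 → a4 → a3 → a2 → a1 → b1.
Since 6 matches the lower bound, it is optimal.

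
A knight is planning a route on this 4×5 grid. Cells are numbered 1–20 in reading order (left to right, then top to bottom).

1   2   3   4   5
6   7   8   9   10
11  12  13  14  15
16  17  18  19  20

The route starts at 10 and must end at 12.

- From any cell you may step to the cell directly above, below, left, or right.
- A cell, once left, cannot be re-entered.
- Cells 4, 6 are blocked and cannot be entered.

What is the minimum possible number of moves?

4

The Manhattan distance from 10 to 12 is |2−3| + |5−2| = 4, so at least 4 moves are needed.
A route of 4 moves achieves this: 10 → 15 → 14 → 13 → 12.
Since 4 matches the lower bound, it is optimal.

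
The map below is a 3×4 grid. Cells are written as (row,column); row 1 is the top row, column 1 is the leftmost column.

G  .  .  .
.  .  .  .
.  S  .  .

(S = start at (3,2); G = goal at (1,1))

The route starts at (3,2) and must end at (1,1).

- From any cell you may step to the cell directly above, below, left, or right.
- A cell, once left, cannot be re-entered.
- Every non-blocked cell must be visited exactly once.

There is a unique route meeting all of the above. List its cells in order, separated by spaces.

(3,2) (3,1) (2,1) (2,2) (2,3) (3,3) (3,4) (2,4) (1,4) (1,3) (1,2) (1,1)

Need to visit all 12 open cells exactly once, starting at (3,2) and ending at (1,1).
Cell (3,4) has only two open neighbours ((2,4) and (3,3)), so the path must pass straight through it: one of those is the cell it's entered from and the other is where it exits.
Route from (3,2): left to (3,1), up to (2,1), 2× right (reaching (2,3)), down to (3,3), right to (3,4), 2× up (reaching (1,4)), 3× left (reaching (1,1)) — 11 moves in all.
Check: all 12 open cells covered.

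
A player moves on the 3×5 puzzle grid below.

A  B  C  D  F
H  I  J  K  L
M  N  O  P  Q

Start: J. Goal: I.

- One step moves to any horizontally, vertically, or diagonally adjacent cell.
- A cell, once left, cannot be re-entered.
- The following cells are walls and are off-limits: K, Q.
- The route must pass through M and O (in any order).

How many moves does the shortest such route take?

4

Any route passes through M and O in some order between J and I. Summing Chebyshev distances along each leg and taking the cheapest ordering (J → O → M → I) gives a lower bound of 1 + 2 + 1 = 4 moves.
A route of 4 moves achieves this: J → O → N → M → I.
Since 4 matches the lower bound, it is optimal.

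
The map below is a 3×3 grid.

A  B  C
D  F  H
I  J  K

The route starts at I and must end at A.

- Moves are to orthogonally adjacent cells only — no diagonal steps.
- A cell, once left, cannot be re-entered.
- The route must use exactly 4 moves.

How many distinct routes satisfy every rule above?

3

Need simple routes of exactly 4 moves from I to A (Manhattan distance 2, so 1 moves are spent on a detour and 1 undoing it).
Enumerating: I D F B A | I J F B A | I J F D A.
That gives 3 routes.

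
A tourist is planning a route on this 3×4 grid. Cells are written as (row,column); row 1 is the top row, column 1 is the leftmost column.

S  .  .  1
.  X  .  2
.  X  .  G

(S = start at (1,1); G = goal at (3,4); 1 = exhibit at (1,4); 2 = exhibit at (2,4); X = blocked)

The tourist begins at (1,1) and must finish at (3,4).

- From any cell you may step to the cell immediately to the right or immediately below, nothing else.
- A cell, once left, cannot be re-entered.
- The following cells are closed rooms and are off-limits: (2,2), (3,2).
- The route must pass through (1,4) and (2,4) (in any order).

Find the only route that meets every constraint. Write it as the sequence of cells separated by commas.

(1,1), (1,2), (1,3), (1,4), (2,4), (3,4)

Moves only go right or down, so the column and row indices never decrease.
Route from (1,1): 3× right (reaching (1,4)), 2× down (reaching (3,4)) — 5 moves in all.
Check: all required cells visited.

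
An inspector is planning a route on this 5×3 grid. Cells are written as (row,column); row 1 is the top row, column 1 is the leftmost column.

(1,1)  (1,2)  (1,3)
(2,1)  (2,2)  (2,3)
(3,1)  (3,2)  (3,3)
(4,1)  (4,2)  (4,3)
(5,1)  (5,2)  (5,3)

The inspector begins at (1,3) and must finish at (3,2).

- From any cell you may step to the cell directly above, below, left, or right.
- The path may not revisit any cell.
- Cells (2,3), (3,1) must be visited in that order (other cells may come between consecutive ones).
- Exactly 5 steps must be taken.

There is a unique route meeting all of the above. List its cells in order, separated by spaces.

The waypoints must appear in the order (2,3), (3,1), with no cell reused.
Route from (1,3): down 1 to (2,3), left 2 to (2,1), down 1 to (3,1), right 1 to (3,2) — 5 moves in all.
Check: order respected ((2,3) at step 1, (3,1) at step 4); 5 moves as required.

(1,3) (2,3) (2,2) (2,1) (3,1) (3,2)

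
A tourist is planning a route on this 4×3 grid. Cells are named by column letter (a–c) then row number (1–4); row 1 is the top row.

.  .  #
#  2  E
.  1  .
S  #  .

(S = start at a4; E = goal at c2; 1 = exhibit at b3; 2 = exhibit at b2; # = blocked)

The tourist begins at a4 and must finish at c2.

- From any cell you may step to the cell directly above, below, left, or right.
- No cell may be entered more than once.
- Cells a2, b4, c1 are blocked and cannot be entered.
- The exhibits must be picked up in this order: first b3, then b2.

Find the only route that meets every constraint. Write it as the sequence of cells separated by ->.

a4 -> a3 -> b3 -> b2 -> c2

The waypoints must appear in the order b3, b2, with no cell reused.
Route from a4: up to a3, right to b3, up to b2, right to c2 — 4 moves in all.
Check: order respected (1 at step 2, 2 at step 3).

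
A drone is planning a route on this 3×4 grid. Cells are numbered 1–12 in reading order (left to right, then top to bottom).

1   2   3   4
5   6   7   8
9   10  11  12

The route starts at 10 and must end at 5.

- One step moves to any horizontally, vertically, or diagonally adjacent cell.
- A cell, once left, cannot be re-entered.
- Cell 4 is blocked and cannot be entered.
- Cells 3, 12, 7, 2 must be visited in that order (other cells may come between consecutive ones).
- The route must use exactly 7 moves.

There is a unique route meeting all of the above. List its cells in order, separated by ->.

10 -> 6 -> 3 -> 8 -> 12 -> 7 -> 2 -> 5

The waypoints must appear in the order 3, 12, 7, 2, with no cell reused.
Route from 10: up 1 to 6, up-right 1 to 3, down-right 1 to 8, down 1 to 12, up-left 2 to 2, down-left 1 to 5 — 7 moves in all.
Check: order respected (3 at step 2, 12 at step 4, 7 at step 5, 2 at step 6); 7 moves as required.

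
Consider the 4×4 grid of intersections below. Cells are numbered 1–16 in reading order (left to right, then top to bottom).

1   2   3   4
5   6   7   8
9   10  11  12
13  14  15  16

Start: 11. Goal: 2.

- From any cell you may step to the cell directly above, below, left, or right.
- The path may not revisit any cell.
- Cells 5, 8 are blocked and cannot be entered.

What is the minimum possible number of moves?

The Manhattan distance from 11 to 2 is |3−1| + |3−2| = 3, so at least 3 moves are needed.
A route of 3 moves achieves this: 11 → 7 → 3 → 2.
Since 3 matches the lower bound, it is optimal.

3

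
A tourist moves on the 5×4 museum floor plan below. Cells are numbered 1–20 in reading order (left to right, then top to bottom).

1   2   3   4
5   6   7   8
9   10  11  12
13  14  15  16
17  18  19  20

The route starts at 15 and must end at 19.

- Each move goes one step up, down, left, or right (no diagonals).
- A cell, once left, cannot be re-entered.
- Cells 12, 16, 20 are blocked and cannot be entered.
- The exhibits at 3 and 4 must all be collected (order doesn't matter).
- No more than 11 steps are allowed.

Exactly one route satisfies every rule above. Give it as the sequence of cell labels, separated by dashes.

The budget equals the shortest possible length, so every move has to be on a shortest route through the required cells.
Route from 15: up 2 to 7, right 1 to 8, up 1 to 4, left 2 to 2, down 4 to 18, right 1 to 19 — 11 moves in all.
Check: all required cells visited; 11 ≤ 11 moves.

15 - 11 - 7 - 8 - 4 - 3 - 2 - 6 - 10 - 14 - 18 - 19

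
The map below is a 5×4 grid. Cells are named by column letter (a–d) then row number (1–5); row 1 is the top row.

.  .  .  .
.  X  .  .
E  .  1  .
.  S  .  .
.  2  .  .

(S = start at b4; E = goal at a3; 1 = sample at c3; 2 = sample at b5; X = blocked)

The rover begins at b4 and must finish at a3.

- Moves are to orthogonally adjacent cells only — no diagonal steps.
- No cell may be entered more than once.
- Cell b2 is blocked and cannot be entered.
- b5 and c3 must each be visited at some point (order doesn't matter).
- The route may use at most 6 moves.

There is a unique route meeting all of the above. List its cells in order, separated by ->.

b4 -> b5 -> c5 -> c4 -> c3 -> b3 -> a3

The 6-move cap with required stops at b5, c3 leaves no slack for detours.
Route from b4: down 1 to b5, right 1 to c5, up 2 to c3, left 2 to a3 — 6 moves in all.
Check: all required cells visited; 6 ≤ 6 moves.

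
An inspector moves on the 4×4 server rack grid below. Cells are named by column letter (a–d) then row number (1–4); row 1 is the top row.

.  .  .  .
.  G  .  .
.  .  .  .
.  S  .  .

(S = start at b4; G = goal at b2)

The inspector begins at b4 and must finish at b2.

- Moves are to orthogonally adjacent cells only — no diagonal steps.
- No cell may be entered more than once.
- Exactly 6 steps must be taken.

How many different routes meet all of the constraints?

Need simple routes of exactly 6 moves from b4 to b2 (Manhattan distance 2, so 2 moves are spent on a detour and 2 undoing it).
Branch systematically from the start, pruning whenever the remaining move budget drops below the Manhattan distance to b2 or differs from it in parity. Grouping the completions by first move — via b3: 3; via a4: 2; via c4: 6 — and summing: 3 + 2 + 6 = 11.
That gives 11 routes.

11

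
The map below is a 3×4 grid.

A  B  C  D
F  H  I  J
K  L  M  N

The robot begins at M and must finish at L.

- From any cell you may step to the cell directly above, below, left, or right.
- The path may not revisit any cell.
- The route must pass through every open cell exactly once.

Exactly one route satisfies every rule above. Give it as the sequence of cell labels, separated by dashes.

M - N - J - D - C - I - H - B - A - F - K - L

Need to visit all 12 open cells exactly once, starting at M and ending at L.
Cell A has only two open neighbours (F and B), so the path must pass straight through it: one of those is the cell it's entered from and the other is where it exits.
Route from M: right to N, 2× up (reaching D), left to C, down to I, left to H, up to B, left to A, 2× down (reaching K), right to L — 11 moves in all.
Check: all 12 open cells covered.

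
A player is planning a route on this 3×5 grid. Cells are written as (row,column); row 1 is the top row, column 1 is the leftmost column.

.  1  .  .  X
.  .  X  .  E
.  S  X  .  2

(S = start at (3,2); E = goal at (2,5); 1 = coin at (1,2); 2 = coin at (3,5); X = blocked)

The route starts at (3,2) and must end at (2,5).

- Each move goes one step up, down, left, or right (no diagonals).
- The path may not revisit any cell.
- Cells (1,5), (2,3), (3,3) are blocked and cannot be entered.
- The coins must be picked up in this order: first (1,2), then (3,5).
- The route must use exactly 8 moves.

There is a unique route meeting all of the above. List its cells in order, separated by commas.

(3,2), (2,2), (1,2), (1,3), (1,4), (2,4), (3,4), (3,5), (2,5)

The waypoints must appear in the order (1,2), (3,5), with no cell reused.
Route from (3,2): 2× up (reaching (1,2)), 2× right (reaching (1,4)), 2× down (reaching (3,4)), right to (3,5), up to (2,5) — 8 moves in all.
Check: order respected (1 at step 2, 2 at step 7); 8 moves as required.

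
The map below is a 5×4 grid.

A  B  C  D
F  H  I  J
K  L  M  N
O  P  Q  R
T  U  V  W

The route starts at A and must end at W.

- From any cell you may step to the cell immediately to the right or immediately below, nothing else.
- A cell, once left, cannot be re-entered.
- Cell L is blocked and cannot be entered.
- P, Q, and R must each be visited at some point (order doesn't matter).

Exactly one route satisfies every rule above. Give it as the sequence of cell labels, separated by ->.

A -> F -> K -> O -> P -> Q -> R -> W

Moves only go right or down, so the column and row indices never decrease.
Route from A: 3× down (reaching O), 3× right (reaching R), down to W — 7 moves in all.
Check: all required cells visited.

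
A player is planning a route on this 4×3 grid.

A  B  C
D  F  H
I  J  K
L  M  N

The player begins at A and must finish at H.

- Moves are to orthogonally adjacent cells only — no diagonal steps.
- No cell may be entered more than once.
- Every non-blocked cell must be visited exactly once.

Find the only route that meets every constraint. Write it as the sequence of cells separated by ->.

Need to visit all 12 open cells exactly once, starting at A and ending at H.
Cell N has only two open neighbours (K and M), so the path must pass straight through it: one of those is the cell it's entered from and the other is where it exits.
Route from A: down 3 to L, right 2 to N, up 1 to K, left 1 to J, up 2 to B, right 1 to C, down 1 to H — 11 moves in all.
Check: all 12 open cells covered.

A -> D -> I -> L -> M -> N -> K -> J -> F -> B -> C -> H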